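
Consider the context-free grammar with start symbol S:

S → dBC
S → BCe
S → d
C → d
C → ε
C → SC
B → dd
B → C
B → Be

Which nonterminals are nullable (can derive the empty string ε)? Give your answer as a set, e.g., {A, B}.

{B, C}

Directly nullable (have an ε-rule): {C}.
B is nullable via B -> C (every symbol on the right is already known nullable).
Not nullable: S — each has a terminal in every rule's right-hand side or depends on a non-nullable symbol.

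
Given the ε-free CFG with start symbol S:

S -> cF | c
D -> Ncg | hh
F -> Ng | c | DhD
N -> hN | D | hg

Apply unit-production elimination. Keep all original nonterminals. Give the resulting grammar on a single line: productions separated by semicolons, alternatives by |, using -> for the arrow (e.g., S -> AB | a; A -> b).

Unit productions: N->D.
Unit pairs (A ⇒* B via units): (N,D).
S: inherits non-unit rules of {S} → c | cF.
D: inherits non-unit rules of {D} → Ncg | hh.
F: inherits non-unit rules of {F} → DhD | Ng | c.
N: inherits non-unit rules of {D, N} → Ncg | hN | hg | hh.

S -> c | cF; D -> hh | Ncg; F -> c | Ng | DhD; N -> hN | hg | hh | Ncg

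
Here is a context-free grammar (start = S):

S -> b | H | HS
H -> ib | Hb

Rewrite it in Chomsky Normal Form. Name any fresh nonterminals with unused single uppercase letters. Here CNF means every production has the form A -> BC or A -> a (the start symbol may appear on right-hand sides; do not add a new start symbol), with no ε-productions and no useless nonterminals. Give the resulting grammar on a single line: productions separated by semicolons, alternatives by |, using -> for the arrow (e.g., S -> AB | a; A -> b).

No ε-productions.
After unit-elimination: S -> b | HS | Hb | ib; H -> Hb | ib.
TERM: introduce A -> b, B -> i and substitute in every rule of length ≥2.

S -> b | BA | HA | HS; A -> b; B -> i; H -> BA | HA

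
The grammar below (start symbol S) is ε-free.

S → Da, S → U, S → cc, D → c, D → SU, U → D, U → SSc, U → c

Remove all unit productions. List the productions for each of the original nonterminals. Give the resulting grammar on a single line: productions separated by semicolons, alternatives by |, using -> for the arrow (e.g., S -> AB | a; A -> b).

Unit productions: S->U, U->D.
Unit pairs (A ⇒* B via units): (S,D), (S,U), (U,D).
S: inherits non-unit rules of {D, S, U} → Da | SSc | SU | c | cc.
D: inherits non-unit rules of {D} → SU | c.
U: inherits non-unit rules of {D, U} → SSc | SU | c.

S -> c | Da | SU | cc | SSc; D -> c | SU; U -> c | SU | SSc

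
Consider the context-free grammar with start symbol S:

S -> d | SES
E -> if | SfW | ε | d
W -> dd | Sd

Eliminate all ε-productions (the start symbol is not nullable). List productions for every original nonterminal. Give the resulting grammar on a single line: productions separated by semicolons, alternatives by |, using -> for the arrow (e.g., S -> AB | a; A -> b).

S -> d | SS | SES; E -> d | if | SfW; W -> Sd | dd

Nullable set: {E}.
S -> SES: E nullable, giving SES | SS.
Drop E -> ε.
Unchanged (no nullable symbols): S -> d; E -> SfW; E -> d; E -> if; W -> Sd; W -> dd.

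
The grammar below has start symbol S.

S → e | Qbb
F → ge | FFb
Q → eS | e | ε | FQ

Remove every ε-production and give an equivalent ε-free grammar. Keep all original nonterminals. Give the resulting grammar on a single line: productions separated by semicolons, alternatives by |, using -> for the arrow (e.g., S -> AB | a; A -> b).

S -> e | bb | Qbb; F -> ge | FFb; Q -> F | e | FQ | eS

Nullable set: {Q}.
S -> Qbb: Q nullable, giving Qbb | bb.
Drop Q -> ε.
Q -> FQ: Q nullable, giving F | FQ.
Unchanged (no nullable symbols): S -> e; F -> FFb; F -> ge; Q -> e; Q -> eS.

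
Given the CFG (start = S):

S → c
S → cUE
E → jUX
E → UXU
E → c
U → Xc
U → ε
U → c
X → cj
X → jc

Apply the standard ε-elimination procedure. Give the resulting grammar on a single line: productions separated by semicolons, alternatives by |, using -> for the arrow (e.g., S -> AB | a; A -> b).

S -> c | cE | cUE; E -> X | c | UX | XU | jX | UXU | jUX; U -> c | Xc; X -> cj | jc

Nullable set: {U}.
S -> cUE: U nullable, giving cE | cUE.
E -> UXU: U, U nullable, giving UX | UXU | X | XU.
E -> jUX: U nullable, giving jUX | jX.
Drop U -> ε.
Unchanged (no nullable symbols): S -> c; E -> c; U -> Xc; U -> c; X -> cj; X -> jc.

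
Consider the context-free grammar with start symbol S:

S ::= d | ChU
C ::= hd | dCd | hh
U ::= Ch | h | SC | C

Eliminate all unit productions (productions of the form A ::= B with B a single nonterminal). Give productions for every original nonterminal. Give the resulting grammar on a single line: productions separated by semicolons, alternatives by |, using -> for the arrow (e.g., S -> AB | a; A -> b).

S -> d | ChU; C -> hd | hh | dCd; U -> h | Ch | SC | hd | hh | dCd

Unit productions: U->C.
Unit pairs (A ⇒* B via units): (U,C).
S: inherits non-unit rules of {S} → ChU | d.
C: inherits non-unit rules of {C} → dCd | hd | hh.
U: inherits non-unit rules of {C, U} → Ch | SC | dCd | h | hd | hh.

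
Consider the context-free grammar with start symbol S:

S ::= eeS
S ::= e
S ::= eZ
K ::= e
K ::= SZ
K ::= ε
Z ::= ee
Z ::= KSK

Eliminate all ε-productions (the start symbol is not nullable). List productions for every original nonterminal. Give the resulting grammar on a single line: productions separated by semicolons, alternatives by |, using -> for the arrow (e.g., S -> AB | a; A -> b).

Nullable set: {K}.
Drop K -> ε.
Z -> KSK: K, K nullable, giving KS | KSK | S | SK.
Unchanged (no nullable symbols): S -> e; S -> eZ; S -> eeS; K -> SZ; K -> e; Z -> ee.

S -> e | eZ | eeS; K -> e | SZ; Z -> S | KS | SK | ee | KSK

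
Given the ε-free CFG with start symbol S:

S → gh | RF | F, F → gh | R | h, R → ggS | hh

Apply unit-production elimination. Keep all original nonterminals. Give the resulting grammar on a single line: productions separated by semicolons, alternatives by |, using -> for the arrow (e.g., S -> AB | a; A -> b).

Unit productions: F->R, S->F.
Unit pairs (A ⇒* B via units): (F,R), (S,F), (S,R).
S: inherits non-unit rules of {F, R, S} → RF | ggS | gh | h | hh.
F: inherits non-unit rules of {F, R} → ggS | gh | h | hh.
R: inherits non-unit rules of {R} → ggS | hh.

S -> h | RF | gh | hh | ggS; F -> h | gh | hh | ggS; R -> hh | ggS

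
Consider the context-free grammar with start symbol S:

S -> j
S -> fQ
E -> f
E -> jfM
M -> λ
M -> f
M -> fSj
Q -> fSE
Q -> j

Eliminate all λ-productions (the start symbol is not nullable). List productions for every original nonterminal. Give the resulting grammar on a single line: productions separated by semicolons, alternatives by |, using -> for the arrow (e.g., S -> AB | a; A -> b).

S -> j | fQ; E -> f | jf | jfM; M -> f | fSj; Q -> j | fSE

Nullable set: {M}.
E -> jfM: M nullable, giving jf | jfM.
Drop M -> λ.
Unchanged (no nullable symbols): S -> fQ; S -> j; E -> f; M -> f; M -> fSj; Q -> fSE; Q -> j.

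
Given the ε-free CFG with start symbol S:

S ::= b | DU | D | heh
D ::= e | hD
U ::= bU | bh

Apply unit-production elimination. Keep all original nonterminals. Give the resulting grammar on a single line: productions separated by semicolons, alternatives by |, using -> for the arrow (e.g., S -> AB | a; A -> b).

Unit productions: S->D.
Unit pairs (A ⇒* B via units): (S,D).
S: inherits non-unit rules of {D, S} → DU | b | e | hD | heh.
D: inherits non-unit rules of {D} → e | hD.
U: inherits non-unit rules of {U} → bU | bh.

S -> b | e | DU | hD | heh; D -> e | hD; U -> bU | bh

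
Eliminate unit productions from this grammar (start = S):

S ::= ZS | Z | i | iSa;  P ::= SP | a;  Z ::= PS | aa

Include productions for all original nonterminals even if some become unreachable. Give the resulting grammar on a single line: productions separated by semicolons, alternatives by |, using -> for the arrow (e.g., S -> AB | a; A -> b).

Unit productions: S->Z.
Unit pairs (A ⇒* B via units): (S,Z).
S: inherits non-unit rules of {S, Z} → PS | ZS | aa | i | iSa.
P: inherits non-unit rules of {P} → SP | a.
Z: inherits non-unit rules of {Z} → PS | aa.

S -> i | PS | ZS | aa | iSa; P -> a | SP; Z -> PS | aa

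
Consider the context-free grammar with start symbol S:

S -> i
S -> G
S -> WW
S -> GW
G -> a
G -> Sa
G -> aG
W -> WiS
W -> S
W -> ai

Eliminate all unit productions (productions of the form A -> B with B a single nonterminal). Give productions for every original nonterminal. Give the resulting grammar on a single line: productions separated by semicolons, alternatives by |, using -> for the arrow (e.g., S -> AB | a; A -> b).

S -> a | i | GW | Sa | WW | aG; G -> a | Sa | aG; W -> a | i | GW | Sa | WW | aG | ai | WiS

Unit productions: S->G, W->S.
Unit pairs (A ⇒* B via units): (S,G), (W,G), (W,S).
S: inherits non-unit rules of {G, S} → GW | Sa | WW | a | aG | i.
G: inherits non-unit rules of {G} → Sa | a | aG.
W: inherits non-unit rules of {G, S, W} → GW | Sa | WW | WiS | a | aG | ai | i.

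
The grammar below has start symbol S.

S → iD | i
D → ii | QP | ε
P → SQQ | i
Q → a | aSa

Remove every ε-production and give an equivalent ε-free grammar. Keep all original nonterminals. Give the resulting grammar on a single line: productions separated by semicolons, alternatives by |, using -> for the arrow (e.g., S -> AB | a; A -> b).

S -> i | iD; D -> QP | ii; P -> i | SQQ; Q -> a | aSa

Nullable set: {D}.
S -> iD: D nullable, giving i | iD.
Drop D -> ε.
Unchanged (no nullable symbols): S -> i; D -> QP; D -> ii; P -> SQQ; P -> i; Q -> a; Q -> aSa.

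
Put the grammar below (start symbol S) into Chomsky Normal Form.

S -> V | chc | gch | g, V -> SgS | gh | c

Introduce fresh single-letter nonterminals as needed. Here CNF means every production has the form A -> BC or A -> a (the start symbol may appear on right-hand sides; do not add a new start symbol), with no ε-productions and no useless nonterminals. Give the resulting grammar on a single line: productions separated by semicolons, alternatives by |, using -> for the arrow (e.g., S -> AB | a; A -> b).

No ε-productions.
After unit-elimination: S -> c | g | gh | SgS | chc | gch; V -> c | gh | SgS.
TERM: introduce B -> c, A -> g, C -> h and substitute in every rule of length ≥2.
BIN: S -> ABC becomes S -> AD, D -> BC; S -> BCB becomes S -> BE, E -> CB; S -> SAS becomes S -> SF, F -> AS; V -> SAS becomes V -> SG, G -> AS.
Drop unreachable/unproductive: V.

S -> c | g | AC | AD | BE | SF; A -> g; B -> c; C -> h; D -> BC; E -> CB; F -> AS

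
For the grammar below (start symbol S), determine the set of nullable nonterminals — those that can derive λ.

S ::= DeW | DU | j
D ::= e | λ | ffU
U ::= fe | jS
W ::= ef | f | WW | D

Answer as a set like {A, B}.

Directly nullable (have an ε-rule): {D}.
W is nullable via W -> D (every symbol on the right is already known nullable).
Not nullable: S, U — each has a terminal in every rule's right-hand side or depends on a non-nullable symbol.

{D, W}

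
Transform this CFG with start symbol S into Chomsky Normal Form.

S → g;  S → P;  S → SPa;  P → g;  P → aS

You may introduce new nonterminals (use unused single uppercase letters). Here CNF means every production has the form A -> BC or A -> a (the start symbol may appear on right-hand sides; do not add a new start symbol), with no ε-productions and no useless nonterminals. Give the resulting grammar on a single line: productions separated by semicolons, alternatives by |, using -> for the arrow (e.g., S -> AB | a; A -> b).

S -> g | AS | SB; A -> a; B -> PA; P -> g | AS

No ε-productions.
After unit-elimination: S -> g | aS | SPa; P -> g | aS.
TERM: introduce A -> a and substitute in every rule of length ≥2.
BIN: S -> SPA becomes S -> SB, B -> PA.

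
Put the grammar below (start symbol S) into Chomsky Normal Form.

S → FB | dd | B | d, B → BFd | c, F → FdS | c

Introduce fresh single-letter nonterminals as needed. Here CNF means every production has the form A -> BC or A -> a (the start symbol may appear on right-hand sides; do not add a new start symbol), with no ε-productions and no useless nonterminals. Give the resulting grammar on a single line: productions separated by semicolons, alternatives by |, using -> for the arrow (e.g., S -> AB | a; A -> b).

No ε-productions.
After unit-elimination: S -> c | d | FB | dd | BFd; B -> c | BFd; F -> c | FdS.
TERM: introduce A -> d and substitute in every rule of length ≥2.
BIN: B -> BFA becomes B -> BC, C -> FA; F -> FAS becomes F -> FD, D -> AS; S -> BFA becomes S -> BE, E -> FA.

S -> c | d | AA | BE | FB; A -> d; B -> c | BC; C -> FA; D -> AS; E -> FA; F -> c | FD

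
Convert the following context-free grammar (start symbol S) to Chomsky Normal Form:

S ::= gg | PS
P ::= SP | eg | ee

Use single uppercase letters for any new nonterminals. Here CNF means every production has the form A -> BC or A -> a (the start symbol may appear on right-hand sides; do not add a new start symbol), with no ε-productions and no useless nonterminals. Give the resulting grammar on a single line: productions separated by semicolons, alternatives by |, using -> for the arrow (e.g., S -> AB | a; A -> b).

No ε-productions.
No unit productions to eliminate.
TERM: introduce A -> e, B -> g and substitute in every rule of length ≥2.

S -> BB | PS; A -> e; B -> g; P -> AA | AB | SP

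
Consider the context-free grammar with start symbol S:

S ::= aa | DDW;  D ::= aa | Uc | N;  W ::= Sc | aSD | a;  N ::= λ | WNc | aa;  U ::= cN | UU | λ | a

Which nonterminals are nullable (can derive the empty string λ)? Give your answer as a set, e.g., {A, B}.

{D, N, U}

Directly nullable (have an ε-rule): {N, U}.
D is nullable via D -> N (every symbol on the right is already known nullable).
Not nullable: S, W — each has a terminal in every rule's right-hand side or depends on a non-nullable symbol.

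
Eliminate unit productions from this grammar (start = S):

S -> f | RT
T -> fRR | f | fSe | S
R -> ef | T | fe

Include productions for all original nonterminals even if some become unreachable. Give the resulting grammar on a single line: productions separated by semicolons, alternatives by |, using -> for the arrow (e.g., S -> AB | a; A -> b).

Unit productions: R->T, T->S.
Unit pairs (A ⇒* B via units): (R,S), (R,T), (T,S).
S: inherits non-unit rules of {S} → RT | f.
R: inherits non-unit rules of {R, S, T} → RT | ef | f | fRR | fSe | fe.
T: inherits non-unit rules of {S, T} → RT | f | fRR | fSe.

S -> f | RT; R -> f | RT | ef | fe | fRR | fSe; T -> f | RT | fRR | fSe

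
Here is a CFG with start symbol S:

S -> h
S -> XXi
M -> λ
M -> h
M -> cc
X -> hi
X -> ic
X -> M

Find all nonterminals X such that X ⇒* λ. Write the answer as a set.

Directly nullable (have an ε-rule): {M}.
X is nullable via X -> M (every symbol on the right is already known nullable).
Not nullable: S — each has a terminal in every rule's right-hand side or depends on a non-nullable symbol.

{M, X}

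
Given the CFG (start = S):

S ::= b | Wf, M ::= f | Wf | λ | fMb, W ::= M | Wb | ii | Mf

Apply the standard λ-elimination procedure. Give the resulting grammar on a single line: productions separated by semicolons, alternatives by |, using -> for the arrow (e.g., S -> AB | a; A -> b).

Nullable set: {M, W}.
S -> Wf: W nullable, giving Wf | f.
Drop M -> λ.
M -> Wf: W nullable, giving Wf | f.
M -> fMb: M nullable, giving fMb | fb.
W -> M: M nullable, giving M.
W -> Mf: M nullable, giving Mf | f.
W -> Wb: W nullable, giving Wb | b.
Unchanged (no nullable symbols): S -> b; M -> f; W -> ii.

S -> b | f | Wf; M -> f | Wf | fb | fMb; W -> M | b | f | Mf | Wb | ii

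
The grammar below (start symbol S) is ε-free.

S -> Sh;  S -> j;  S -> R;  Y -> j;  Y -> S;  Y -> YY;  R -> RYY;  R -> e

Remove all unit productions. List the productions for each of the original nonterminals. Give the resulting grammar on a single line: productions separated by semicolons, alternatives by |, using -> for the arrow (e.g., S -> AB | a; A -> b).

S -> e | j | Sh | RYY; R -> e | RYY; Y -> e | j | Sh | YY | RYY

Unit productions: S->R, Y->S.
Unit pairs (A ⇒* B via units): (S,R), (Y,R), (Y,S).
S: inherits non-unit rules of {R, S} → RYY | Sh | e | j.
R: inherits non-unit rules of {R} → RYY | e.
Y: inherits non-unit rules of {R, S, Y} → RYY | Sh | YY | e | j.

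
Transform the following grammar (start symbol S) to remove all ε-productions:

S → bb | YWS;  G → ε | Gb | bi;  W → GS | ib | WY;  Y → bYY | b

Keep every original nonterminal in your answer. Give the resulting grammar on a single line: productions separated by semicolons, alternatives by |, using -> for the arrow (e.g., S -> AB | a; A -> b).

S -> bb | YWS; G -> b | Gb | bi; W -> S | GS | WY | ib; Y -> b | bYY

Nullable set: {G}.
Drop G -> ε.
G -> Gb: G nullable, giving Gb | b.
W -> GS: G nullable, giving GS | S.
Unchanged (no nullable symbols): S -> YWS; S -> bb; G -> bi; W -> WY; W -> ib; Y -> b; Y -> bYY.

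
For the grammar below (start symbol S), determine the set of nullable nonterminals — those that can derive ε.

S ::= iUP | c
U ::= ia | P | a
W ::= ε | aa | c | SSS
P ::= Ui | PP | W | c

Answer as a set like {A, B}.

{P, U, W}

Directly nullable (have an ε-rule): {W}.
P is nullable via P -> W (every symbol on the right is already known nullable).
U is nullable via U -> P (every symbol on the right is already known nullable).
Not nullable: S — each has a terminal in every rule's right-hand side or depends on a non-nullable symbol.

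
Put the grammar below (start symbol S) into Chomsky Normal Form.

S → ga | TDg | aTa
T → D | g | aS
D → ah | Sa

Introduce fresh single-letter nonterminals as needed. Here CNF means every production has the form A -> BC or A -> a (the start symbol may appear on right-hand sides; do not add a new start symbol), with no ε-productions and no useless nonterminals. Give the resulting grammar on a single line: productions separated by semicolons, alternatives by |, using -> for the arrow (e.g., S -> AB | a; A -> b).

No ε-productions.
After unit-elimination: S -> ga | TDg | aTa; D -> Sa | ah; T -> g | Sa | aS | ah.
TERM: introduce A -> a, C -> g, B -> h and substitute in every rule of length ≥2.
BIN: S -> ATA becomes S -> AE, E -> TA; S -> TDC becomes S -> TF, F -> DC.

S -> AE | CA | TF; A -> a; B -> h; C -> g; D -> AB | SA; E -> TA; F -> DC; T -> g | AB | AS | SA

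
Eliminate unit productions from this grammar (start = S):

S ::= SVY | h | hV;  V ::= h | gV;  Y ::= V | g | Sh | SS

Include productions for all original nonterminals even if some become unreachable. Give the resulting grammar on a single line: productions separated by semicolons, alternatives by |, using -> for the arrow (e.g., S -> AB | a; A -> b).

Unit productions: Y->V.
Unit pairs (A ⇒* B via units): (Y,V).
S: inherits non-unit rules of {S} → SVY | h | hV.
V: inherits non-unit rules of {V} → gV | h.
Y: inherits non-unit rules of {V, Y} → SS | Sh | g | gV | h.

S -> h | hV | SVY; V -> h | gV; Y -> g | h | SS | Sh | gV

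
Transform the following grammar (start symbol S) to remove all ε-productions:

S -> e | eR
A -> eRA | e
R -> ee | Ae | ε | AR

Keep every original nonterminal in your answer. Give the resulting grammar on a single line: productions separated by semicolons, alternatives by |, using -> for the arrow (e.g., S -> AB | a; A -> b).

S -> e | eR; A -> e | eA | eRA; R -> A | AR | Ae | ee

Nullable set: {R}.
S -> eR: R nullable, giving e | eR.
A -> eRA: R nullable, giving eA | eRA.
Drop R -> ε.
R -> AR: R nullable, giving A | AR.
Unchanged (no nullable symbols): S -> e; A -> e; R -> Ae; R -> ee.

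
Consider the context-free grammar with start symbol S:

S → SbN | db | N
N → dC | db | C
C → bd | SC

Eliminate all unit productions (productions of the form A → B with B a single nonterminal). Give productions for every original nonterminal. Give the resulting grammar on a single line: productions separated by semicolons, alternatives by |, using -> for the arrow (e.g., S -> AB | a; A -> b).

Unit productions: N->C, S->N.
Unit pairs (A ⇒* B via units): (N,C), (S,C), (S,N).
S: inherits non-unit rules of {C, N, S} → SC | SbN | bd | dC | db.
C: inherits non-unit rules of {C} → SC | bd.
N: inherits non-unit rules of {C, N} → SC | bd | dC | db.

S -> SC | bd | dC | db | SbN; C -> SC | bd; N -> SC | bd | dC | db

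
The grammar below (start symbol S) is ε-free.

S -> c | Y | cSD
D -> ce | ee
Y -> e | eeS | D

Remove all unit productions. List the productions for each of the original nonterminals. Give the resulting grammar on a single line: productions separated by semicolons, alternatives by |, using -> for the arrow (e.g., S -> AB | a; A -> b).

S -> c | e | ce | ee | cSD | eeS; D -> ce | ee; Y -> e | ce | ee | eeS

Unit productions: S->Y, Y->D.
Unit pairs (A ⇒* B via units): (S,D), (S,Y), (Y,D).
S: inherits non-unit rules of {D, S, Y} → c | cSD | ce | e | ee | eeS.
D: inherits non-unit rules of {D} → ce | ee.
Y: inherits non-unit rules of {D, Y} → ce | e | ee | eeS.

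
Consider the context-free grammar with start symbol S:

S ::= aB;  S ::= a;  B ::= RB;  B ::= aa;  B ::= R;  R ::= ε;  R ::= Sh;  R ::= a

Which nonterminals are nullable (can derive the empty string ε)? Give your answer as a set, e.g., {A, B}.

Directly nullable (have an ε-rule): {R}.
B is nullable via B -> R (every symbol on the right is already known nullable).
Not nullable: S — each has a terminal in every rule's right-hand side or depends on a non-nullable symbol.

{B, R}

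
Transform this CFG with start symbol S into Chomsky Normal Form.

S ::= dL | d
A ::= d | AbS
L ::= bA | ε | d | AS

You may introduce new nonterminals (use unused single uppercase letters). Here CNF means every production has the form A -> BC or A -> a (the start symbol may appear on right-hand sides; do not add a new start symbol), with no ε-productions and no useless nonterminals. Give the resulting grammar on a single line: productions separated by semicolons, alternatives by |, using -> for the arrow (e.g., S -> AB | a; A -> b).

S -> d | CL; A -> d | AD; B -> b; C -> d; D -> BS; L -> d | AS | BA

Nullable: {L}; after ε-elimination: S -> d | dL; A -> d | AbS; L -> d | AS | bA.
No unit productions to eliminate.
TERM: introduce B -> b, C -> d and substitute in every rule of length ≥2.
BIN: A -> ABS becomes A -> AD, D -> BS.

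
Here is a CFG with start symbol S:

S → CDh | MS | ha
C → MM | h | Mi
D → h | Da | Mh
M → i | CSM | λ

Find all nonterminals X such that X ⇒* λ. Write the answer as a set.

Directly nullable (have an ε-rule): {M}.
C is nullable via C -> MM (every symbol on the right is already known nullable).
Not nullable: D, S — each has a terminal in every rule's right-hand side or depends on a non-nullable symbol.

{C, M}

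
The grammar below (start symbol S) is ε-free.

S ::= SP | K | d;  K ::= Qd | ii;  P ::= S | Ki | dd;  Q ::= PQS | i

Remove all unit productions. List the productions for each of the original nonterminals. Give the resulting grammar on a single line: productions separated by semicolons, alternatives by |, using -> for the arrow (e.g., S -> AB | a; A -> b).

S -> d | Qd | SP | ii; K -> Qd | ii; P -> d | Ki | Qd | SP | dd | ii; Q -> i | PQS

Unit productions: P->S, S->K.
Unit pairs (A ⇒* B via units): (P,K), (P,S), (S,K).
S: inherits non-unit rules of {K, S} → Qd | SP | d | ii.
K: inherits non-unit rules of {K} → Qd | ii.
P: inherits non-unit rules of {K, P, S} → Ki | Qd | SP | d | dd | ii.
Q: inherits non-unit rules of {Q} → PQS | i.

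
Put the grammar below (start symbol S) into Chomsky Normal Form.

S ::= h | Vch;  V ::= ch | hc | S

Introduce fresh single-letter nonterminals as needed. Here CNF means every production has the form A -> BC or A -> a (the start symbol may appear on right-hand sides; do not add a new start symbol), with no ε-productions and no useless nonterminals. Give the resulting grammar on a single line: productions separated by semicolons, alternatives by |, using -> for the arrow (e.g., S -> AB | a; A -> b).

No ε-productions.
After unit-elimination: S -> h | Vch; V -> h | ch | hc | Vch.
TERM: introduce A -> c, B -> h and substitute in every rule of length ≥2.
BIN: S -> VAB becomes S -> VC, C -> AB; V -> VAB becomes V -> VD, D -> AB.

S -> h | VC; A -> c; B -> h; C -> AB; D -> AB; V -> h | AB | BA | VD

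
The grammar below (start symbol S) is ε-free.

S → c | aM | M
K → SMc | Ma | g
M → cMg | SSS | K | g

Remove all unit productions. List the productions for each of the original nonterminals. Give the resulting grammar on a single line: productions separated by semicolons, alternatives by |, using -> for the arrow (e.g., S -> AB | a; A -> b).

Unit productions: M->K, S->M.
Unit pairs (A ⇒* B via units): (M,K), (S,K), (S,M).
S: inherits non-unit rules of {K, M, S} → Ma | SMc | SSS | aM | c | cMg | g.
K: inherits non-unit rules of {K} → Ma | SMc | g.
M: inherits non-unit rules of {K, M} → Ma | SMc | SSS | cMg | g.

S -> c | g | Ma | aM | SMc | SSS | cMg; K -> g | Ma | SMc; M -> g | Ma | SMc | SSS | cMg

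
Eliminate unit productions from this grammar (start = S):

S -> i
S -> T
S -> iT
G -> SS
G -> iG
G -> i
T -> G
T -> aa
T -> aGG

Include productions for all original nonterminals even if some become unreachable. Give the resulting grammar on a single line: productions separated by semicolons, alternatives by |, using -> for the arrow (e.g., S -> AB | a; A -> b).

Unit productions: S->T, T->G.
Unit pairs (A ⇒* B via units): (S,G), (S,T), (T,G).
S: inherits non-unit rules of {G, S, T} → SS | aGG | aa | i | iG | iT.
G: inherits non-unit rules of {G} → SS | i | iG.
T: inherits non-unit rules of {G, T} → SS | aGG | aa | i | iG.

S -> i | SS | aa | iG | iT | aGG; G -> i | SS | iG; T -> i | SS | aa | iG | aGG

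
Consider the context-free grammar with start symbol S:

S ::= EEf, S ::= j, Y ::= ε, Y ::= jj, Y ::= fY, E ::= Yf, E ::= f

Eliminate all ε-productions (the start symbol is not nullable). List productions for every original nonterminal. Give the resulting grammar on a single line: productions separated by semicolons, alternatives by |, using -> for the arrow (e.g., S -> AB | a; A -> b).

Nullable set: {Y}.
E -> Yf: Y nullable, giving Yf | f.
Drop Y -> ε.
Y -> fY: Y nullable, giving f | fY.
Unchanged (no nullable symbols): S -> EEf; S -> j; E -> f; Y -> jj.

S -> j | EEf; E -> f | Yf; Y -> f | fY | jj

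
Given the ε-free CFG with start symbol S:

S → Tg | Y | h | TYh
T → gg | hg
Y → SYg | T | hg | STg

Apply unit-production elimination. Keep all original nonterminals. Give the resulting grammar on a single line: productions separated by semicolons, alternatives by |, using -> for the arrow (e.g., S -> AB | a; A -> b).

S -> h | Tg | gg | hg | STg | SYg | TYh; T -> gg | hg; Y -> gg | hg | STg | SYg

Unit productions: S->Y, Y->T.
Unit pairs (A ⇒* B via units): (S,T), (S,Y), (Y,T).
S: inherits non-unit rules of {S, T, Y} → STg | SYg | TYh | Tg | gg | h | hg.
T: inherits non-unit rules of {T} → gg | hg.
Y: inherits non-unit rules of {T, Y} → STg | SYg | gg | hg.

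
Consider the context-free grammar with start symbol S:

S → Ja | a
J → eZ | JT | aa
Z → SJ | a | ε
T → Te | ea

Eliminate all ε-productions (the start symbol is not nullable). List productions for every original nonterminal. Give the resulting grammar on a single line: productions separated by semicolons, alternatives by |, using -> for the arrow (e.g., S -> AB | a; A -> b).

Nullable set: {Z}.
J -> eZ: Z nullable, giving e | eZ.
Drop Z -> ε.
Unchanged (no nullable symbols): S -> Ja; S -> a; J -> JT; J -> aa; T -> Te; T -> ea; Z -> SJ; Z -> a.

S -> a | Ja; J -> e | JT | aa | eZ; T -> Te | ea; Z -> a | SJ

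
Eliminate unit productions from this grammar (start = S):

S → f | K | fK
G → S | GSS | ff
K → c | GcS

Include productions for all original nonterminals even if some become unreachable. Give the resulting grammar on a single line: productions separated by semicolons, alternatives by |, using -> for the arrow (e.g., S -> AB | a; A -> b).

Unit productions: G->S, S->K.
Unit pairs (A ⇒* B via units): (G,K), (G,S), (S,K).
S: inherits non-unit rules of {K, S} → GcS | c | f | fK.
G: inherits non-unit rules of {G, K, S} → GSS | GcS | c | f | fK | ff.
K: inherits non-unit rules of {K} → GcS | c.

S -> c | f | fK | GcS; G -> c | f | fK | ff | GSS | GcS; K -> c | GcS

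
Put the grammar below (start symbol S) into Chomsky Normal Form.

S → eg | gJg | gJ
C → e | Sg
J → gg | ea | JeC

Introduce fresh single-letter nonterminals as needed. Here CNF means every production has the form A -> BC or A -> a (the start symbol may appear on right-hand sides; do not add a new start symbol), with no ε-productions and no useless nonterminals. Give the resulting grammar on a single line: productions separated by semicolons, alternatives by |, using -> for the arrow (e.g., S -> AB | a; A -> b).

S -> AF | AJ | BA; A -> g; B -> e; C -> e | SA; D -> a; E -> BC; F -> JA; J -> AA | BD | JE

No ε-productions.
No unit productions to eliminate.
TERM: introduce D -> a, B -> e, A -> g and substitute in every rule of length ≥2.
BIN: J -> JBC becomes J -> JE, E -> BC; S -> AJA becomes S -> AF, F -> JA.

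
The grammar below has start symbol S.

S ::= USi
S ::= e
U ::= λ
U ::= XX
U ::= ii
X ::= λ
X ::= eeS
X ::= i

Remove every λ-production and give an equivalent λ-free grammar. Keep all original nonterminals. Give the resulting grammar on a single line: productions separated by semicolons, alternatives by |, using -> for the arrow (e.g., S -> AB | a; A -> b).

S -> e | Si | USi; U -> X | XX | ii; X -> i | eeS

Nullable set: {U, X}.
S -> USi: U nullable, giving Si | USi.
Drop U -> λ.
U -> XX: X, X nullable, giving X | XX.
Drop X -> λ.
Unchanged (no nullable symbols): S -> e; U -> ii; X -> eeS; X -> i.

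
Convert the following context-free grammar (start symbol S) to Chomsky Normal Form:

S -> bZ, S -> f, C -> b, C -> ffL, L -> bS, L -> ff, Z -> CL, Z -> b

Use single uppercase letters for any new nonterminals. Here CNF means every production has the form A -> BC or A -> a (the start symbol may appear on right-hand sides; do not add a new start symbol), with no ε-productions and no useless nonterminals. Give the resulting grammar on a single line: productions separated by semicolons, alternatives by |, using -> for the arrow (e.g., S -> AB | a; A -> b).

No ε-productions.
No unit productions to eliminate.
TERM: introduce B -> b, A -> f and substitute in every rule of length ≥2.
BIN: C -> AAL becomes C -> AD, D -> AL.

S -> f | BZ; A -> f; B -> b; C -> b | AD; D -> AL; L -> AA | BS; Z -> b | CL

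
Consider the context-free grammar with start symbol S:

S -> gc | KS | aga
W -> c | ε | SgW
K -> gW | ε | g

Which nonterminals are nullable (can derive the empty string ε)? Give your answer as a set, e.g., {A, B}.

Directly nullable (have an ε-rule): {K, W}.
Not nullable: S — each has a terminal in every rule's right-hand side or depends on a non-nullable symbol.

{K, W}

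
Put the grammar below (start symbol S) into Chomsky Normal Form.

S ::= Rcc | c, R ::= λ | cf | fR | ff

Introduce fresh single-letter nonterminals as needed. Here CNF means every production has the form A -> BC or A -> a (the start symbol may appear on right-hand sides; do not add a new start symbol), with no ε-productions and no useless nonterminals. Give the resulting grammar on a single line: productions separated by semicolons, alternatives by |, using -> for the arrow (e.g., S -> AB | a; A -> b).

S -> c | AA | RC; A -> c; B -> f; C -> AA; R -> f | AB | BB | BR

Nullable: {R}; after ε-elimination: S -> c | cc | Rcc; R -> f | cf | fR | ff.
No unit productions to eliminate.
TERM: introduce A -> c, B -> f and substitute in every rule of length ≥2.
BIN: S -> RAA becomes S -> RC, C -> AA.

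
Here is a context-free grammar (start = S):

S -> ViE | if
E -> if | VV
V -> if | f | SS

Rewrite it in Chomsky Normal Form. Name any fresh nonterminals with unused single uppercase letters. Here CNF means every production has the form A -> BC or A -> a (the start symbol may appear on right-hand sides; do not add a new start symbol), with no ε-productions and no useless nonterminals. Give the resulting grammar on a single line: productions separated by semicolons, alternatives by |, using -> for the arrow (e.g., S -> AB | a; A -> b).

S -> AB | VC; A -> i; B -> f; C -> AE; E -> AB | VV; V -> f | AB | SS

No ε-productions.
No unit productions to eliminate.
TERM: introduce B -> f, A -> i and substitute in every rule of length ≥2.
BIN: S -> VAE becomes S -> VC, C -> AE.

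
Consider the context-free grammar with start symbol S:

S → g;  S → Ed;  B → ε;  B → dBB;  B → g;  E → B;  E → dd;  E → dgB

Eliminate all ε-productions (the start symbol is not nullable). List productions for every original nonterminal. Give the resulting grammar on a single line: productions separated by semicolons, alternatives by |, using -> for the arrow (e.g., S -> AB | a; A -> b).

Nullable set: {B, E}.
S -> Ed: E nullable, giving Ed | d.
Drop B -> ε.
B -> dBB: B, B nullable, giving d | dB | dBB.
E -> B: B nullable, giving B.
E -> dgB: B nullable, giving dg | dgB.
Unchanged (no nullable symbols): S -> g; B -> g; E -> dd.

S -> d | g | Ed; B -> d | g | dB | dBB; E -> B | dd | dg | dgB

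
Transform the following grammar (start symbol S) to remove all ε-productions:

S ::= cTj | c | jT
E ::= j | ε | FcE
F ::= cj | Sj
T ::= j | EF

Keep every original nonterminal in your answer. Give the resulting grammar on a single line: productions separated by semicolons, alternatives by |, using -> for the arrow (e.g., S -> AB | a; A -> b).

Nullable set: {E}.
Drop E -> ε.
E -> FcE: E nullable, giving Fc | FcE.
T -> EF: E nullable, giving EF | F.
Unchanged (no nullable symbols): S -> c; S -> cTj; S -> jT; E -> j; F -> Sj; F -> cj; T -> j.

S -> c | jT | cTj; E -> j | Fc | FcE; F -> Sj | cj; T -> F | j | EF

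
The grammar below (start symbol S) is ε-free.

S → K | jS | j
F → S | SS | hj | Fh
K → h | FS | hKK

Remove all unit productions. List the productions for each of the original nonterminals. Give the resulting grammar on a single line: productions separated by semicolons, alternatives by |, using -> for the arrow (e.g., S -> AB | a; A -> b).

S -> h | j | FS | jS | hKK; F -> h | j | FS | Fh | SS | hj | jS | hKK; K -> h | FS | hKK

Unit productions: F->S, S->K.
Unit pairs (A ⇒* B via units): (F,K), (F,S), (S,K).
S: inherits non-unit rules of {K, S} → FS | h | hKK | j | jS.
F: inherits non-unit rules of {F, K, S} → FS | Fh | SS | h | hKK | hj | j | jS.
K: inherits non-unit rules of {K} → FS | h | hKK.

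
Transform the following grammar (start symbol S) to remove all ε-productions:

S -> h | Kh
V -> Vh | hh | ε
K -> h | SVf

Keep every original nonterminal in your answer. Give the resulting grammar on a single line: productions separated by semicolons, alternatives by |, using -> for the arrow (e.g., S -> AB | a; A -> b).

S -> h | Kh; K -> h | Sf | SVf; V -> h | Vh | hh

Nullable set: {V}.
K -> SVf: V nullable, giving SVf | Sf.
Drop V -> ε.
V -> Vh: V nullable, giving Vh | h.
Unchanged (no nullable symbols): S -> Kh; S -> h; K -> h; V -> hh.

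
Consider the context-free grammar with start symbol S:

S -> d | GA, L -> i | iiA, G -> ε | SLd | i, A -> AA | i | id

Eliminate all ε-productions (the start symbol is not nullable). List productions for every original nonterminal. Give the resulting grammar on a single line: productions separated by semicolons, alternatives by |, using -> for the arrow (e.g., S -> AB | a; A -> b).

Nullable set: {G}.
S -> GA: G nullable, giving A | GA.
Drop G -> ε.
Unchanged (no nullable symbols): S -> d; A -> AA; A -> i; A -> id; G -> SLd; G -> i; L -> i; L -> iiA.

S -> A | d | GA; A -> i | AA | id; G -> i | SLd; L -> i | iiA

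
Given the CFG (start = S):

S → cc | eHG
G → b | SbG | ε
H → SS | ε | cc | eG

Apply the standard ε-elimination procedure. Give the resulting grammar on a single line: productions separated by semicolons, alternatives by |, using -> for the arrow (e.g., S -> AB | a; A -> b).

S -> e | cc | eG | eH | eHG; G -> b | Sb | SbG; H -> e | SS | cc | eG

Nullable set: {G, H}.
S -> eHG: H, G nullable, giving e | eG | eH | eHG.
Drop G -> ε.
G -> SbG: G nullable, giving Sb | SbG.
Drop H -> ε.
H -> eG: G nullable, giving e | eG.
Unchanged (no nullable symbols): S -> cc; G -> b; H -> SS; H -> cc.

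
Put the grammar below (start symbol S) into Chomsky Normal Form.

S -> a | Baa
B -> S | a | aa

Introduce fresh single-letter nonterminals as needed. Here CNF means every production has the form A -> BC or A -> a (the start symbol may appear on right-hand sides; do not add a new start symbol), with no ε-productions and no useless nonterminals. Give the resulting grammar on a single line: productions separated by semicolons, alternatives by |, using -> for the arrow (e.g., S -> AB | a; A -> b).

S -> a | BD; A -> a; B -> a | AA | BC; C -> AA; D -> AA

No ε-productions.
After unit-elimination: S -> a | Baa; B -> a | aa | Baa.
TERM: introduce A -> a and substitute in every rule of length ≥2.
BIN: B -> BAA becomes B -> BC, C -> AA; S -> BAA becomes S -> BD, D -> AA.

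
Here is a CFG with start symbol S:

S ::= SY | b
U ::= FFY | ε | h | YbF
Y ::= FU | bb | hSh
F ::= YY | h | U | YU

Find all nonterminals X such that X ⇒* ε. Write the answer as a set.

Directly nullable (have an ε-rule): {U}.
F is nullable via F -> U (every symbol on the right is already known nullable).
Y is nullable via Y -> FU (every symbol on the right is already known nullable).
Not nullable: S — each has a terminal in every rule's right-hand side or depends on a non-nullable symbol.

{F, U, Y}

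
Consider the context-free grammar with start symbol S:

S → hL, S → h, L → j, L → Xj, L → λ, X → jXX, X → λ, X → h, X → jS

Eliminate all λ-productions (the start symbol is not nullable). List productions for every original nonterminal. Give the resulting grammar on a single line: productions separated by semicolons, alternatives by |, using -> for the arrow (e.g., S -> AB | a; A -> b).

S -> h | hL; L -> j | Xj; X -> h | j | jS | jX | jXX

Nullable set: {L, X}.
S -> hL: L nullable, giving h | hL.
Drop L -> λ.
L -> Xj: X nullable, giving Xj | j.
Drop X -> λ.
X -> jXX: X, X nullable, giving j | jX | jXX.
Unchanged (no nullable symbols): S -> h; L -> j; X -> h; X -> jS.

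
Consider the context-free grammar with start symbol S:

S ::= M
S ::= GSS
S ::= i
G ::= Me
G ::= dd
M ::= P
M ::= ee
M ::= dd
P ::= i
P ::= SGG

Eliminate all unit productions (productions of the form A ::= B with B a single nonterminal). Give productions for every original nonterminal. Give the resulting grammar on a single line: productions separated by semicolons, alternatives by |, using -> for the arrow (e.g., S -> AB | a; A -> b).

S -> i | dd | ee | GSS | SGG; G -> Me | dd; M -> i | dd | ee | SGG; P -> i | SGG

Unit productions: M->P, S->M.
Unit pairs (A ⇒* B via units): (M,P), (S,M), (S,P).
S: inherits non-unit rules of {M, P, S} → GSS | SGG | dd | ee | i.
G: inherits non-unit rules of {G} → Me | dd.
M: inherits non-unit rules of {M, P} → SGG | dd | ee | i.
P: inherits non-unit rules of {P} → SGG | i.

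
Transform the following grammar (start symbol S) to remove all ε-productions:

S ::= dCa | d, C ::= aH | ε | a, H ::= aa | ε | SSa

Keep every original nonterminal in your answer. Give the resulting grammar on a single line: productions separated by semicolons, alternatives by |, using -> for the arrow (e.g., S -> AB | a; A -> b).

Nullable set: {C, H}.
S -> dCa: C nullable, giving dCa | da.
Drop C -> ε.
C -> aH: H nullable, giving a | aH.
Drop H -> ε.
Unchanged (no nullable symbols): S -> d; C -> a; H -> SSa; H -> aa.

S -> d | da | dCa; C -> a | aH; H -> aa | SSa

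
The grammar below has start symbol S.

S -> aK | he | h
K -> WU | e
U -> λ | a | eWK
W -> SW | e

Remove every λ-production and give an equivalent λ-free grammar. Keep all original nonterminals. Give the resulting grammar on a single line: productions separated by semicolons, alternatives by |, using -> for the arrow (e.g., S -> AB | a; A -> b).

S -> h | aK | he; K -> W | e | WU; U -> a | eWK; W -> e | SW

Nullable set: {U}.
K -> WU: U nullable, giving W | WU.
Drop U -> λ.
Unchanged (no nullable symbols): S -> aK; S -> h; S -> he; K -> e; U -> a; U -> eWK; W -> SW; W -> e.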